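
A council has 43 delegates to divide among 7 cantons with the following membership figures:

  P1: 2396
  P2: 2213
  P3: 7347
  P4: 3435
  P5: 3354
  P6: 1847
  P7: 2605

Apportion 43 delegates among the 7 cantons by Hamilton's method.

The standard divisor is 23197/43 ≈ 539.465.
Standard quotas: P1 4.4414, P2 4.1022, P3 13.6190, P4 6.3674, P5 6.2173, P6 3.4238, P7 4.8289.
Lower quotas: P1 4, P2 4, P3 13, P4 6, P5 6, P6 3, P7 4 (sum 40, leaving 3 seats).
Remainders in descending order: P7 0.8289, P3 0.6190, P1 0.4414, P6 0.4238, P4 0.3674, P5 0.2173, P2 0.1022.
Largest remainders: P7, P3, P1 receive the extra seats.

P1 5, P2 4, P3 14, P4 6, P5 6, P6 3, P7 5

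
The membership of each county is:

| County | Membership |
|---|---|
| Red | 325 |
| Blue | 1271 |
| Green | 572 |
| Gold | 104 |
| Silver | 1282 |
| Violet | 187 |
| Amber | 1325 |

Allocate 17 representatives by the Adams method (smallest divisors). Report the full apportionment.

Red: 1, Blue: 4, Green: 2, Gold: 1, Silver: 4, Violet: 1, Amber: 4

Standard divisor 5066/17 ≈ 298; standard quotas: Red 1.091, Blue 4.265, Green 1.919, Gold 0.349, Silver 4.302, Violet 0.628, Amber 4.446.
Rounding up gives 2, 5, 2, 1, 5, 1, 5 = 21 seats, so the divisor must be adjusted.
With modified divisor 400: modified quotas Red 0.812, Blue 3.178, Green 1.430, Gold 0.260, Silver 3.205, Violet 0.468, Amber 3.312.
Rounding up: Red 1, Blue 4, Green 2, Gold 1, Silver 4, Violet 1, Amber 4 (total 17).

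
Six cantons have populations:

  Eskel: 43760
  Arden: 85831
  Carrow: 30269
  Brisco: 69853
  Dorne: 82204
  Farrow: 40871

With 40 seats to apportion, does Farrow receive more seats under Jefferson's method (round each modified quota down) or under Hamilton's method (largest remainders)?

Hamilton

Jefferson: Eskel 5, Arden 10, Carrow 3, Brisco 8, Dorne 10, Farrow 4.
Hamilton: Eskel 5, Arden 10, Carrow 3, Brisco 8, Dorne 9, Farrow 5.
Farrow gets 4 under Jefferson and 5 under Hamilton.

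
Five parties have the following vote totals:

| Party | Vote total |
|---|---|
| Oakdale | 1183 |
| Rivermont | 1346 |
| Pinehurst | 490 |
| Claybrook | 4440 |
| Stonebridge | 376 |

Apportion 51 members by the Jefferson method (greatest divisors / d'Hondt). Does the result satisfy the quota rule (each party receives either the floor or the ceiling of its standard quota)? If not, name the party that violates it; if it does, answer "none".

Standard quotas: Oakdale 7.700, Rivermont 8.761, Pinehurst 3.190, Claybrook 28.901, Stonebridge 2.447.
Jefferson allocation: Oakdale 7, Rivermont 9, Pinehurst 3, Claybrook 30, Stonebridge 2.
Claybrook has quota 28.901 (lower 28, upper 29) but receives 30 — outside the quota interval.

Claybrook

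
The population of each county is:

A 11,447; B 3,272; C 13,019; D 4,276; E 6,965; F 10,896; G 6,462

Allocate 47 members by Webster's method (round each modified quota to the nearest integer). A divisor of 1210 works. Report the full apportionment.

With modified divisor 1210: modified quotas A 9.460, B 2.704, C 10.760, D 3.534, E 5.756, F 9.005, G 5.340.
Rounding to the nearest integer: A 9, B 3, C 11, D 4, E 6, F 9, G 5 (total 47).

A 9, B 3, C 11, D 4, E 6, F 9, G 5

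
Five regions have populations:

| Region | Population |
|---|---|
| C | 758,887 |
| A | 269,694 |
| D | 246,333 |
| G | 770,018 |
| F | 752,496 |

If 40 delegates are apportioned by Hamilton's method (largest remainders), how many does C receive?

Total 2797428; standard divisor 2797428/40 ≈ 69935.7.
Standard quotas: C 10.8512, A 3.8563, D 3.5223, G 11.0104, F 10.7598.
Lower quotas: C 10, A 3, D 3, G 11, F 10 (sum 37, leaving 3 seats).
Remainders in descending order: A 0.8563, C 0.8512, F 0.7598, D 0.5223, G 0.0104.
Largest remainders: A, C, F receive the extra seats.
C receives 11.

11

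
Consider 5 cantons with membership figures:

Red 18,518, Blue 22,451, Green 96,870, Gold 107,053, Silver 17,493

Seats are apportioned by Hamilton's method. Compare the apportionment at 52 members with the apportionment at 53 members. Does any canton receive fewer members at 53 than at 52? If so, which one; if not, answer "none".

Silver

At 52 seats: Red 4, Blue 4, Green 19, Gold 21, Silver 4.
At 53 seats: Red 4, Blue 4, Green 20, Gold 22, Silver 3.
Silver drops from 4 to 3.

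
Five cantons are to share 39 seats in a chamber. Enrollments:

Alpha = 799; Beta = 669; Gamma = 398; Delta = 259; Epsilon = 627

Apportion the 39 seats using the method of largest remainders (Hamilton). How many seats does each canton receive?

Total 2752; standard divisor 2752/39 ≈ 70.564.
Standard quotas: Alpha 11.323, Beta 9.481, Gamma 5.640, Delta 3.670, Epsilon 8.886.
Lower quotas: Alpha 11, Beta 9, Gamma 5, Delta 3, Epsilon 8 (sum 36, leaving 3 seats).
Remainders in descending order: Epsilon 0.886, Delta 0.670, Gamma 0.640, Beta 0.481, Alpha 0.323.
Largest remainders: Epsilon, Delta, Gamma receive the extra seats.

Alpha: 11; Beta: 9; Gamma: 6; Delta: 4; Epsilon: 9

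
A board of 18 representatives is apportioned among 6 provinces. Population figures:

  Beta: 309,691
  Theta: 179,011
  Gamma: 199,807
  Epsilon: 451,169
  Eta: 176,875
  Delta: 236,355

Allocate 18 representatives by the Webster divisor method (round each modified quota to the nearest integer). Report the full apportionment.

Standard divisor 1552908/18 ≈ 86272.667; standard quotas: Beta 3.590, Theta 2.075, Gamma 2.316, Epsilon 5.230, Eta 2.050, Delta 2.740.
Rounding to the nearest integer gives Beta 4, Theta 2, Gamma 2, Epsilon 5, Eta 2, Delta 3 — total 18, matching the house size, so no adjustment is needed.

Beta 4, Theta 2, Gamma 2, Epsilon 5, Eta 2, Delta 3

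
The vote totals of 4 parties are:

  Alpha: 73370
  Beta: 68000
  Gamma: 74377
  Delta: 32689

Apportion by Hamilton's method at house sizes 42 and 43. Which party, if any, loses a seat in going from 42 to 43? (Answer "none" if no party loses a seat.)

At 42 seats: Alpha 12, Beta 11, Gamma 13, Delta 6.
At 43 seats: Alpha 13, Beta 12, Gamma 13, Delta 5.
Delta drops from 6 to 5.

Delta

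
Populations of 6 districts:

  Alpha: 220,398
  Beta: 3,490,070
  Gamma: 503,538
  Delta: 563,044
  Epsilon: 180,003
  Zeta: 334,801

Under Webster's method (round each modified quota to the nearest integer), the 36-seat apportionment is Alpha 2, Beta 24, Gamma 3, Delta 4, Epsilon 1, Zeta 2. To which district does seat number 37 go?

Priority for the next seat is population ÷ (current seats + 0.5).
Priorities: Alpha 88159.200, Beta 142451.837, Gamma 143868.000, Delta 125120.889, Epsilon 120002.000, Zeta 133920.400.
Highest priority: Gamma.

Gamma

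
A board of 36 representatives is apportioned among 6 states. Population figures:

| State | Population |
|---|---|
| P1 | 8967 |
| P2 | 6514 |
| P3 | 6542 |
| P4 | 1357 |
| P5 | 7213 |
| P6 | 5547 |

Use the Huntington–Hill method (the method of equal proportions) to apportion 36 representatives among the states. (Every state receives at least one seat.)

P1: 9; P2: 6; P3: 7; P4: 1; P5: 7; P6: 6

With divisor 1007: modified quotas P1 8.905, P2 6.469, P3 6.497, P4 1.348, P5 7.163, P6 5.508.
Geometric-mean thresholds: P1 √(8·9)=8.485, P2 √(6·7)=6.481, P3 √(6·7)=6.481, P4 √(1·2)=1.414, P5 √(7·8)=7.483, P6 √(5·6)=5.477.
Each quota rounded against its threshold gives P1 9, P2 6, P3 7, P4 1, P5 7, P6 6 (total 36).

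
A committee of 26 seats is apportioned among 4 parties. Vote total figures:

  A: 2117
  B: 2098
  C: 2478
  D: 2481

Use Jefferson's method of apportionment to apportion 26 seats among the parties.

Standard divisor 9174/26 ≈ 352.846; standard quotas: A 6.000, B 5.946, C 7.023, D 7.031.
Rounding down gives 5, 5, 7, 7 = 24 seats, so the divisor must be adjusted.
With modified divisor 330: modified quotas A 6.415, B 6.358, C 7.509, D 7.518.
Rounding down: A 6, B 6, C 7, D 7 (total 26).

A 6, B 6, C 7, D 7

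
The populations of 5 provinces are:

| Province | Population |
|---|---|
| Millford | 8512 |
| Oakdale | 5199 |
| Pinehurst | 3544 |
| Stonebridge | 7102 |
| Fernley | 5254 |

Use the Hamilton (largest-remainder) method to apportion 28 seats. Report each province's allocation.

Total 29611; standard divisor 29611/28 ≈ 1057.536.
Standard quotas: Millford 8.0489, Oakdale 4.9161, Pinehurst 3.3512, Stonebridge 6.7156, Fernley 4.9682.
Lower quotas: Millford 8, Oakdale 4, Pinehurst 3, Stonebridge 6, Fernley 4 (sum 25, leaving 3 seats).
Remainders in descending order: Fernley 0.9682, Oakdale 0.9161, Stonebridge 0.7156, Pinehurst 0.3512, Millford 0.0489.
The surplus seats go to Fernley, Oakdale, Stonebridge.

Millford=8, Oakdale=5, Pinehurst=3, Stonebridge=7, Fernley=5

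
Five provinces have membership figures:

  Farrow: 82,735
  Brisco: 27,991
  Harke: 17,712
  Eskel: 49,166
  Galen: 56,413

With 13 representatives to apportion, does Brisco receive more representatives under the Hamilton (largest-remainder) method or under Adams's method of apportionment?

Hamilton: Farrow 5, Brisco 1, Harke 1, Eskel 3, Galen 3.
Adams: Farrow 4, Brisco 2, Harke 1, Eskel 3, Galen 3.
Brisco gets 1 under Hamilton and 2 under Adams.

Adams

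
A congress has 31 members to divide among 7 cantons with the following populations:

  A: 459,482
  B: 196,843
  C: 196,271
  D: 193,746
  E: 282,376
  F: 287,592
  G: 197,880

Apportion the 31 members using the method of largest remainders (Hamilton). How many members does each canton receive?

A 8, B 3, C 3, D 3, E 5, F 5, G 4

Standard divisor: 1814190 ÷ 31 ≈ 58522.258.
Standard quotas: A 7.8514, B 3.3636, C 3.3538, D 3.3106, E 4.8251, F 4.9142, G 3.3813.
Lower quotas: A 7, B 3, C 3, D 3, E 4, F 4, G 3 (sum 27, leaving 4 seats).
Remainders in descending order: F 0.9142, A 0.8514, E 0.8251, G 0.3813, B 0.3636, C 0.3538, D 0.3106.
Largest remainders: F, A, E, G receive the extra seats.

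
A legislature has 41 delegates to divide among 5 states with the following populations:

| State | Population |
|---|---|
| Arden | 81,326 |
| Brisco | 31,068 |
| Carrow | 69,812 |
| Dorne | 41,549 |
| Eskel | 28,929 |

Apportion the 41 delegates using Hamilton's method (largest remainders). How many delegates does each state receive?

Arden: 13; Brisco: 5; Carrow: 11; Dorne: 7; Eskel: 5

Total 252684; standard divisor 252684/41 ≈ 6163.024.
Standard quotas: Arden 13.1958, Brisco 5.0410, Carrow 11.3276, Dorne 6.7417, Eskel 4.6940.
Lower quotas: Arden 13, Brisco 5, Carrow 11, Dorne 6, Eskel 4 (sum 39, leaving 2 seats).
Remainders in descending order: Dorne 0.7417, Eskel 0.6940, Carrow 0.3276, Arden 0.1958, Brisco 0.0410.
Largest remainders: Dorne, Eskel receive the extra seats.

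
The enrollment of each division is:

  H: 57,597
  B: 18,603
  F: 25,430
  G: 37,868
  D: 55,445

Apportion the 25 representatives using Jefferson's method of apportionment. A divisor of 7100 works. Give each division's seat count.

With modified divisor 7100: modified quotas H 8.112, B 2.620, F 3.582, G 5.334, D 7.809.
Rounding down: H 8, B 2, F 3, G 5, D 7 (total 25).

H 8, B 2, F 3, G 5, D 7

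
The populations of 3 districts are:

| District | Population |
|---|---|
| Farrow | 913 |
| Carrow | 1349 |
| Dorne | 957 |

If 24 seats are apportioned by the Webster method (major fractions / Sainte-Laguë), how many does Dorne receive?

Standard divisor 3219/24 ≈ 134.125; standard quotas: Farrow 6.807, Carrow 10.058, Dorne 7.135.
Rounding to the nearest integer gives Farrow 7, Carrow 10, Dorne 7 — total 24, matching the house size, so no adjustment is needed.
Dorne receives 7.

7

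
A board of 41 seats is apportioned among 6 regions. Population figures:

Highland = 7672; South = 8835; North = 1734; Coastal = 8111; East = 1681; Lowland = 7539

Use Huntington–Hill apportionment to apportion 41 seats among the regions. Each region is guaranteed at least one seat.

Highland: 9, South: 10, North: 2, Coastal: 9, East: 2, Lowland: 9

With divisor 872: modified quotas Highland 8.798, South 10.132, North 1.989, Coastal 9.302, East 1.928, Lowland 8.646.
Geometric-mean thresholds: Highland √(8·9)=8.485, South √(10·11)=10.488, North √(1·2)=1.414, Coastal √(9·10)=9.487, East √(1·2)=1.414, Lowland √(8·9)=8.485.
Each quota rounded against its threshold gives Highland 9, South 10, North 2, Coastal 9, East 2, Lowland 9 (total 41).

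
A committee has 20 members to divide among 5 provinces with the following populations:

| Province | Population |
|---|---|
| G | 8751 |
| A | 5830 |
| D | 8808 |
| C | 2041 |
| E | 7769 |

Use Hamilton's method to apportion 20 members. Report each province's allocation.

G 5, A 4, D 5, C 1, E 5

Standard divisor: 33199 ÷ 20 ≈ 1659.95.
Standard quotas: G 5.2718, A 3.5122, D 5.3062, C 1.2296, E 4.6803.
Lower quotas: G 5, A 3, D 5, C 1, E 4 (sum 18, leaving 2 seats).
Remainders in descending order: E 0.6803, A 0.5122, D 0.3062, G 0.2718, C 0.2296.
Largest remainders: E, A receive the extra seats.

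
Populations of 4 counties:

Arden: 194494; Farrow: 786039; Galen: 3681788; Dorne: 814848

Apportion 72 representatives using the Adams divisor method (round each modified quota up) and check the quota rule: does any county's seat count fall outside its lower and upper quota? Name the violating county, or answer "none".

Galen

Standard quotas: Arden 2.557, Farrow 10.333, Galen 48.399, Dorne 10.712.
Adams allocation: Arden 3, Farrow 11, Galen 47, Dorne 11.
Galen has quota 48.399 (lower 48, upper 49) but receives 47 — outside the quota interval.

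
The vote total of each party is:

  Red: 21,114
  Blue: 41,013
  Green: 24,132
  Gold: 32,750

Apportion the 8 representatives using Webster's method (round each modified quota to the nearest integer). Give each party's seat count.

Red: 1, Blue: 3, Green: 2, Gold: 2

Standard divisor 119009/8 ≈ 14876.125; standard quotas: Red 1.419, Blue 2.757, Green 1.622, Gold 2.202.
Rounding to the nearest integer gives Red 1, Blue 3, Green 2, Gold 2 — total 8, matching the house size, so no adjustment is needed.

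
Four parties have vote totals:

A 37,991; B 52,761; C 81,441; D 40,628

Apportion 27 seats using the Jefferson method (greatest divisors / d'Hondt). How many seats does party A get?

5

Standard divisor 212821/27 ≈ 7882.259; standard quotas: A 4.820, B 6.694, C 10.332, D 5.154.
Rounding down gives 4, 6, 10, 5 = 25 seats, so the divisor must be adjusted.
With modified divisor 7500: modified quotas A 5.065, B 7.035, C 10.859, D 5.417.
Rounding down: A 5, B 7, C 10, D 5 (total 27).
A receives 5.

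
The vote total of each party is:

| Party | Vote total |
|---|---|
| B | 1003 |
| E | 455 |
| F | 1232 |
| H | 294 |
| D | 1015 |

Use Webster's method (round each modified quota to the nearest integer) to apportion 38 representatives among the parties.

Standard divisor 3999/38 ≈ 105.237; standard quotas: B 9.531, E 4.324, F 11.707, H 2.794, D 9.645.
Rounding to the nearest integer gives 10, 4, 12, 3, 10 = 39 seats, so the divisor must be adjusted.
With modified divisor 106: modified quotas B 9.462, E 4.292, F 11.623, H 2.774, D 9.575.
Rounding to the nearest integer: B 9, E 4, F 12, H 3, D 10 (total 38).

B: 9; E: 4; F: 12; H: 3; D: 10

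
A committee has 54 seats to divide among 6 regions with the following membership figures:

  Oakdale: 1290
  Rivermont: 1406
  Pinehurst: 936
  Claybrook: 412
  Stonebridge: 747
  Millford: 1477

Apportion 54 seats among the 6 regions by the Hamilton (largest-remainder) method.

Standard divisor: 6268 ÷ 54 ≈ 116.074.
Standard quotas: Oakdale 11.114, Rivermont 12.113, Pinehurst 8.064, Claybrook 3.549, Stonebridge 6.436, Millford 12.725.
Lower quotas: Oakdale 11, Rivermont 12, Pinehurst 8, Claybrook 3, Stonebridge 6, Millford 12 (sum 52, leaving 2 seats).
Remainders in descending order: Millford 0.725, Claybrook 0.549, Stonebridge 0.436, Oakdale 0.114, Rivermont 0.113, Pinehurst 0.064.
Largest remainders: Millford, Claybrook receive the extra seats.

Oakdale: 11, Rivermont: 12, Pinehurst: 8, Claybrook: 4, Stonebridge: 6, Millford: 13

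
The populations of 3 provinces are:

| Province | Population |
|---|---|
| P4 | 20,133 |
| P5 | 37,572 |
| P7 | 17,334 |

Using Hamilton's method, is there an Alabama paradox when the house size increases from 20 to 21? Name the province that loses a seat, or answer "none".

At 20 seats: P4 5, P5 10, P7 5.
At 21 seats: P4 6, P5 10, P7 5.
No province's allocation decreased.

none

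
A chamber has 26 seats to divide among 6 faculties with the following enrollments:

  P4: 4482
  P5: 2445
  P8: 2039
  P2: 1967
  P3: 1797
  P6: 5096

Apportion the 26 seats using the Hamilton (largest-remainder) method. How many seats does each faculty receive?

P4 6; P5 4; P8 3; P2 3; P3 3; P6 7

The standard divisor is 17826/26 ≈ 685.615.
Standard quotas: P4 6.5372, P5 3.5661, P8 2.9740, P2 2.8690, P3 2.6210, P6 7.4327.
Lower quotas: P4 6, P5 3, P8 2, P2 2, P3 2, P6 7 (sum 22, leaving 4 seats).
Remainders in descending order: P8 0.9740, P2 0.8690, P3 0.6210, P5 0.5661, P4 0.5372, P6 0.4327.
The surplus seats go to P8, P2, P3, P5.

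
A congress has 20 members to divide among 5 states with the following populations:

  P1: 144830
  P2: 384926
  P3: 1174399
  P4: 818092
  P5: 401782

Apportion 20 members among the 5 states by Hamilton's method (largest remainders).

P1 1, P2 3, P3 8, P4 5, P5 3

Total 2924029; standard divisor 2924029/20 ≈ 146201.45.
Standard quotas: P1 0.9906, P2 2.6328, P3 8.0327, P4 5.5956, P5 2.7481.
Lower quotas: P1 0, P2 2, P3 8, P4 5, P5 2 (sum 17, leaving 3 seats).
Remainders in descending order: P1 0.9906, P5 0.7481, P2 0.6328, P4 0.5956, P3 0.0327.
Largest remainders: P1, P5, P2 receive the extra seats.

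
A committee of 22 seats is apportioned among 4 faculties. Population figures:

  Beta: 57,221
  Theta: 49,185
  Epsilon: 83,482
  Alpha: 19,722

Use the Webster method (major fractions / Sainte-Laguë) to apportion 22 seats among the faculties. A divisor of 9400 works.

With modified divisor 9400: modified quotas Beta 6.087, Theta 5.232, Epsilon 8.881, Alpha 2.098.
Rounding to the nearest integer: Beta 6, Theta 5, Epsilon 9, Alpha 2 (total 22).

Beta 6, Theta 5, Epsilon 9, Alpha 2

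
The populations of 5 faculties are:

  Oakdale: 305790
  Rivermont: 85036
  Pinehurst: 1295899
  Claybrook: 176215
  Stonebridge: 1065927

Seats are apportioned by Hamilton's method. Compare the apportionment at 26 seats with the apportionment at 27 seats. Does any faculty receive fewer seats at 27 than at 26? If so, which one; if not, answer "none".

Claybrook

At 26 seats: Oakdale 3, Rivermont 1, Pinehurst 11, Claybrook 2, Stonebridge 9.
At 27 seats: Oakdale 3, Rivermont 1, Pinehurst 12, Claybrook 1, Stonebridge 10.
Claybrook drops from 2 to 1.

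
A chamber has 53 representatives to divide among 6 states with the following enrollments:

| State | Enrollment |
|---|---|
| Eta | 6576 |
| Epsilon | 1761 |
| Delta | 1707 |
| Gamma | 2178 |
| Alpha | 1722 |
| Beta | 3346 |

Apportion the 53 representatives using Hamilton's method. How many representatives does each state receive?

The standard divisor is 17290/53 ≈ 326.226.
Standard quotas: Eta 20.1578, Epsilon 5.3981, Delta 5.2326, Gamma 6.6763, Alpha 5.2785, Beta 10.2567.
Lower quotas: Eta 20, Epsilon 5, Delta 5, Gamma 6, Alpha 5, Beta 10 (sum 51, leaving 2 seats).
Remainders in descending order: Gamma 0.6763, Epsilon 0.3981, Alpha 0.2785, Beta 0.2567, Delta 0.2326, Eta 0.1578.
Largest remainders: Gamma, Epsilon receive the extra seats.

Eta=20; Epsilon=6; Delta=5; Gamma=7; Alpha=5; Beta=10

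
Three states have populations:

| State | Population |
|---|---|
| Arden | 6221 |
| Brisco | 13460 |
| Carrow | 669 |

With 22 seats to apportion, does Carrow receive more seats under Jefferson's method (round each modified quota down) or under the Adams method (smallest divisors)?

Adams

Jefferson: Arden 7, Brisco 15, Carrow 0.
Adams: Arden 7, Brisco 14, Carrow 1.
Carrow gets 0 under Jefferson and 1 under Adams.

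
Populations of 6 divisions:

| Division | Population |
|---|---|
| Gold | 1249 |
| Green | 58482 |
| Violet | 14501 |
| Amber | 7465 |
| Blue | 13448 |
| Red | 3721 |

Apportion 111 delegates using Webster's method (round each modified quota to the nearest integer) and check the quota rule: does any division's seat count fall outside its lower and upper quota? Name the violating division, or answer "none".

Standard quotas: Gold 1.402, Green 65.660, Violet 16.281, Amber 8.381, Blue 15.098, Red 4.178.
Webster allocation: Gold 1, Green 67, Violet 16, Amber 8, Blue 15, Red 4.
Green has quota 65.660 (lower 65, upper 66) but receives 67 — outside the quota interval.

Green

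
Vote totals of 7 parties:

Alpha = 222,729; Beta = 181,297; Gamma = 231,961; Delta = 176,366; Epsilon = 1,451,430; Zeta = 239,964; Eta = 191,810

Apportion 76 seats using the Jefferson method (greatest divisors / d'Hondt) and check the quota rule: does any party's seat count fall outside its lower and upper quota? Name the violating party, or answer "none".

Standard quotas: Alpha 6.280, Beta 5.112, Gamma 6.540, Delta 4.973, Epsilon 40.922, Zeta 6.766, Eta 5.408.
Jefferson allocation: Alpha 6, Beta 5, Gamma 6, Delta 5, Epsilon 42, Zeta 7, Eta 5.
Epsilon has quota 40.922 (lower 40, upper 41) but receives 42 — outside the quota interval.

Epsilon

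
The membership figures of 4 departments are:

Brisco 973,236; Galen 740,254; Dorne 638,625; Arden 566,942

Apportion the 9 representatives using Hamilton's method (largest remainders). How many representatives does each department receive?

Standard divisor: 2919057 ÷ 9 ≈ 324339.667.
Standard quotas: Brisco 3.0007, Galen 2.2823, Dorne 1.9690, Arden 1.7480.
Lower quotas: Brisco 3, Galen 2, Dorne 1, Arden 1 (sum 7, leaving 2 seats).
Remainders in descending order: Dorne 0.9690, Arden 0.7480, Galen 0.2823, Brisco 0.0007.
Largest remainders: Dorne, Arden receive the extra seats.

Brisco=3, Galen=2, Dorne=2, Arden=2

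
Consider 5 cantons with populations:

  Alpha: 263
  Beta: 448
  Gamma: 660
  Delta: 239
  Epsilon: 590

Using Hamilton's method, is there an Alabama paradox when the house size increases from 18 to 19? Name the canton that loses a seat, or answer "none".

At 18 seats: Alpha 2, Beta 4, Gamma 5, Delta 2, Epsilon 5.
At 19 seats: Alpha 2, Beta 4, Gamma 6, Delta 2, Epsilon 5.
No canton's allocation decreased.

none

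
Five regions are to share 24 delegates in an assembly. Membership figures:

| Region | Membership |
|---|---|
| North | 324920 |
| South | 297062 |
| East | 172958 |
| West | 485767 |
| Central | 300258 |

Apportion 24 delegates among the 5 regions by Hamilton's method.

The standard divisor is 1580965/24 ≈ 65873.542.
Standard quotas: North 4.9325, South 4.5096, East 2.6256, West 7.3742, Central 4.5581.
Lower quotas: North 4, South 4, East 2, West 7, Central 4 (sum 21, leaving 3 seats).
Remainders in descending order: North 0.9325, East 0.6256, Central 0.5581, South 0.5096, West 0.3742.
The surplus seats go to North, East, Central.

North 5, South 4, East 3, West 7, Central 5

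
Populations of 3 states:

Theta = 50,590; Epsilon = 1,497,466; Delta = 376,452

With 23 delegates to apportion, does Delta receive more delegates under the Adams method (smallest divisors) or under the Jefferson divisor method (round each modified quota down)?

Adams

Adams: Theta 1, Epsilon 17, Delta 5.
Jefferson: Theta 0, Epsilon 19, Delta 4.
Delta gets 5 under Adams and 4 under Jefferson.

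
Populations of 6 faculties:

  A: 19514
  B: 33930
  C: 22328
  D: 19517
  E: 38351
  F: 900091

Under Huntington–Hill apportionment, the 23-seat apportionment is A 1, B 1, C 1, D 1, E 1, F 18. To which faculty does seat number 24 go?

Priority for the next seat is population ÷ (√(s·(s+1))).
Priorities: A 13798.482, B 23992.133, C 15788.280, D 13800.603, E 27118.252, F 48671.347.
Highest priority: F.

F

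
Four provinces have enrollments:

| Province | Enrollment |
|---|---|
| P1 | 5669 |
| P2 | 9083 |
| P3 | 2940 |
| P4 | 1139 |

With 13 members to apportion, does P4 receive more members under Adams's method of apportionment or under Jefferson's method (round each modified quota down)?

Adams

Adams: P1 4, P2 6, P3 2, P4 1.
Jefferson: P1 4, P2 7, P3 2, P4 0.
P4 gets 1 under Adams and 0 under Jefferson.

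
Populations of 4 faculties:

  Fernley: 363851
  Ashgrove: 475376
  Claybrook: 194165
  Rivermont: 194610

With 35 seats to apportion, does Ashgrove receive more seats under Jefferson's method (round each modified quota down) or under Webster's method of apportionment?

Jefferson

Jefferson: Fernley 11, Ashgrove 14, Claybrook 5, Rivermont 5.
Webster: Fernley 10, Ashgrove 13, Claybrook 6, Rivermont 6.
Ashgrove gets 14 under Jefferson and 13 under Webster.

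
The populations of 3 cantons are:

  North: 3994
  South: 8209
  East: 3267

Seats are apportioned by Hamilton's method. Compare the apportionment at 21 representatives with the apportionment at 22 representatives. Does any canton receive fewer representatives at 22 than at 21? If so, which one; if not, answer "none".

East

At 21 seats: North 5, South 11, East 5.
At 22 seats: North 6, South 12, East 4.
East drops from 5 to 4.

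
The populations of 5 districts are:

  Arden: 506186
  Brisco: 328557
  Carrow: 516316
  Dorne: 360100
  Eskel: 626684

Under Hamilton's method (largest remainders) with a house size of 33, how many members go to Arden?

7

The standard divisor is 2337843/33 ≈ 70843.727.
Standard quotas: Arden 7.1451, Brisco 4.6378, Carrow 7.2881, Dorne 5.0830, Eskel 8.8460.
Lower quotas: Arden 7, Brisco 4, Carrow 7, Dorne 5, Eskel 8 (sum 31, leaving 2 seats).
Remainders in descending order: Eskel 0.8460, Brisco 0.6378, Carrow 0.2881, Arden 0.1451, Dorne 0.0830.
The surplus seats go to Eskel, Brisco.
Arden receives 7.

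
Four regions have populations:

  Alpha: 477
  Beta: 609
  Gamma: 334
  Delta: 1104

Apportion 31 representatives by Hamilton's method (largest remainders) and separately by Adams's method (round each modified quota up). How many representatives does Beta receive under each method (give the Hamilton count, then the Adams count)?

7 and 8

Hamilton: Alpha 6, Beta 7, Gamma 4, Delta 14.
Adams: Alpha 6, Beta 8, Gamma 4, Delta 13.
Beta gets 7 under Hamilton and 8 under Adams.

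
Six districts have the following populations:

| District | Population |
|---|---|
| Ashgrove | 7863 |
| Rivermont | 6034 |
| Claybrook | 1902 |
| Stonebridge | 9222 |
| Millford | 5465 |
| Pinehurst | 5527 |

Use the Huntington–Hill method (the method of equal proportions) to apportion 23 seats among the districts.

With divisor 1587: modified quotas Ashgrove 4.955, Rivermont 3.802, Claybrook 1.198, Stonebridge 5.811, Millford 3.444, Pinehurst 3.483.
Geometric-mean thresholds: Ashgrove √(4·5)=4.472, Rivermont √(3·4)=3.464, Claybrook √(1·2)=1.414, Stonebridge √(5·6)=5.477, Millford √(3·4)=3.464, Pinehurst √(3·4)=3.464.
Each quota rounded against its threshold gives Ashgrove 5, Rivermont 4, Claybrook 1, Stonebridge 6, Millford 3, Pinehurst 4 (total 23).

Ashgrove 5; Rivermont 4; Claybrook 1; Stonebridge 6; Millford 3; Pinehurst 4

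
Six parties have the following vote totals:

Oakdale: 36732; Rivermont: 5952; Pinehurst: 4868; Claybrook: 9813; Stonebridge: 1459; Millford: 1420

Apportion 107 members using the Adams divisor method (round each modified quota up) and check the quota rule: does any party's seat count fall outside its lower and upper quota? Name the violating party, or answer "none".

Standard quotas: Oakdale 65.240, Rivermont 10.571, Pinehurst 8.646, Claybrook 17.429, Stonebridge 2.591, Millford 2.522.
Adams allocation: Oakdale 64, Rivermont 11, Pinehurst 9, Claybrook 17, Stonebridge 3, Millford 3.
Oakdale has quota 65.240 (lower 65, upper 66) but receives 64 — outside the quota interval.

Oakdale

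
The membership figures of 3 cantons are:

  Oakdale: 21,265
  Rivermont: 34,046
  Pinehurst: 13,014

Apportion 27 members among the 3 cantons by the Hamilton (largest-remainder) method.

Standard divisor: 68325 ÷ 27 ≈ 2530.556.
Standard quotas: Oakdale 8.4033, Rivermont 13.4540, Pinehurst 5.1427.
Lower quotas: Oakdale 8, Rivermont 13, Pinehurst 5 (sum 26, leaving 1 seat).
Remainders in descending order: Rivermont 0.4540, Oakdale 0.4033, Pinehurst 0.1427.
The surplus seat goes to Rivermont.

Oakdale=8, Rivermont=14, Pinehurst=5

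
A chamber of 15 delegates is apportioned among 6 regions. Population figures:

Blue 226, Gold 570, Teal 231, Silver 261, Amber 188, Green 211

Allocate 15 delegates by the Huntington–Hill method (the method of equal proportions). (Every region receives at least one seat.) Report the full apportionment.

With divisor 117: modified quotas Blue 1.932, Gold 4.872, Teal 1.974, Silver 2.231, Amber 1.607, Green 1.803.
Geometric-mean thresholds: Blue √(1·2)=1.414, Gold √(4·5)=4.472, Teal √(1·2)=1.414, Silver √(2·3)=2.449, Amber √(1·2)=1.414, Green √(1·2)=1.414.
Each quota rounded against its threshold gives Blue 2, Gold 5, Teal 2, Silver 2, Amber 2, Green 2 (total 15).

Blue=2; Gold=5; Teal=2; Silver=2; Amber=2; Green=2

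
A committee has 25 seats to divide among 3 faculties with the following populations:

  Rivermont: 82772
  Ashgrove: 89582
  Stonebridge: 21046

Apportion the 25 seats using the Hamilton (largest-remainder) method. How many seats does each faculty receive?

Rivermont 11, Ashgrove 11, Stonebridge 3

Total 193400; standard divisor 193400/25 = 7736.
Standard quotas: Rivermont 10.6996, Ashgrove 11.5799, Stonebridge 2.7205.
Lower quotas: Rivermont 10, Ashgrove 11, Stonebridge 2 (sum 23, leaving 2 seats).
Remainders in descending order: Stonebridge 0.7205, Rivermont 0.6996, Ashgrove 0.5799.
Largest remainders: Stonebridge, Rivermont receive the extra seats.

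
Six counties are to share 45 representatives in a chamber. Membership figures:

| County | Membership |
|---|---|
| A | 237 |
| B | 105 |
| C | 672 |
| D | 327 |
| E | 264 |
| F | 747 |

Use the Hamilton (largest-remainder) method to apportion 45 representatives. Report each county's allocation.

The standard divisor is 2352/45 ≈ 52.267.
Standard quotas: A 4.534, B 2.009, C 12.857, D 6.256, E 5.051, F 14.292.
Lower quotas: A 4, B 2, C 12, D 6, E 5, F 14 (sum 43, leaving 2 seats).
Remainders in descending order: C 0.857, A 0.534, F 0.292, D 0.256, E 0.051, B 0.009.
Largest remainders: C, A receive the extra seats.

A 5, B 2, C 13, D 6, E 5, F 14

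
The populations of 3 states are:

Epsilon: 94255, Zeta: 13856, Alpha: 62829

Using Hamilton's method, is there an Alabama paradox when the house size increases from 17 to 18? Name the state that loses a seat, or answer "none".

Zeta

At 17 seats: Epsilon 9, Zeta 2, Alpha 6.
At 18 seats: Epsilon 10, Zeta 1, Alpha 7.
Zeta drops from 2 to 1.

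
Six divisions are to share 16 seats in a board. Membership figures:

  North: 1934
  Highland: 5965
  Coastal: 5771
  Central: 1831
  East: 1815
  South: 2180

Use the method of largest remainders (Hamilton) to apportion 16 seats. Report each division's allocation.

North=2; Highland=5; Coastal=5; Central=1; East=1; South=2

Total 19496; standard divisor 19496/16 ≈ 1218.5.
Standard quotas: North 1.5872, Highland 4.8954, Coastal 4.7362, Central 1.5027, East 1.4895, South 1.7891.
Lower quotas: North 1, Highland 4, Coastal 4, Central 1, East 1, South 1 (sum 12, leaving 4 seats).
Remainders in descending order: Highland 0.8954, South 0.7891, Coastal 0.7362, North 0.5872, Central 0.5027, East 0.4895.
Largest remainders: Highland, South, Coastal, North receive the extra seats.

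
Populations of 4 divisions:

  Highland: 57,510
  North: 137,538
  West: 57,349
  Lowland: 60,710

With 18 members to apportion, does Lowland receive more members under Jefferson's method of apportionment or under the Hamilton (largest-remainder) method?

Jefferson: Highland 3, North 9, West 3, Lowland 3.
Hamilton: Highland 3, North 8, West 3, Lowland 4.
Lowland gets 3 under Jefferson and 4 under Hamilton.

Hamilton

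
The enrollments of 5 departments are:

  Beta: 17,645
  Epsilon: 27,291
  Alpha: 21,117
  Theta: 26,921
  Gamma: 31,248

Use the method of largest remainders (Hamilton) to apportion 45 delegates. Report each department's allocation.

Total 124222; standard divisor 124222/45 ≈ 2760.489.
Standard quotas: Beta 6.3920, Epsilon 9.8863, Alpha 7.6497, Theta 9.7523, Gamma 11.3197.
Lower quotas: Beta 6, Epsilon 9, Alpha 7, Theta 9, Gamma 11 (sum 42, leaving 3 seats).
Remainders in descending order: Epsilon 0.8863, Theta 0.7523, Alpha 0.6497, Beta 0.3920, Gamma 0.3197.
The surplus seats go to Epsilon, Theta, Alpha.

Beta: 6, Epsilon: 10, Alpha: 8, Theta: 10, Gamma: 11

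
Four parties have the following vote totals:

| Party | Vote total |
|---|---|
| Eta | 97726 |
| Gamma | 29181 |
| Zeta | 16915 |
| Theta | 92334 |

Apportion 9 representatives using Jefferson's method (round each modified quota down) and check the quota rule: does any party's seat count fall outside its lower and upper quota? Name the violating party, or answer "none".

Standard quotas: Eta 3.724, Gamma 1.112, Zeta 0.645, Theta 3.519.
Jefferson allocation: Eta 4, Gamma 1, Zeta 0, Theta 4.
Every allocation lies between the lower and upper quota.

none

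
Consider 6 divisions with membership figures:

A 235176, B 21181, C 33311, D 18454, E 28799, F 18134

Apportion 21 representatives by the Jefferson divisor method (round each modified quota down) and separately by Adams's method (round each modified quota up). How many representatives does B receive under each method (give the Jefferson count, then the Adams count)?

Jefferson: A 15, B 1, C 2, D 1, E 1, F 1.
Adams: A 13, B 2, C 2, D 1, E 2, F 1.
B gets 1 under Jefferson and 2 under Adams.

1 and 2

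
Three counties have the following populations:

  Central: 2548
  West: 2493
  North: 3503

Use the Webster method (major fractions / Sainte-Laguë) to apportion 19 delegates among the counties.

Standard divisor 8544/19 ≈ 449.684; standard quotas: Central 5.666, West 5.544, North 7.790.
Rounding to the nearest integer gives 6, 6, 8 = 20 seats, so the divisor must be adjusted.
With modified divisor 460: modified quotas Central 5.539, West 5.420, North 7.615.
Rounding to the nearest integer: Central 6, West 5, North 8 (total 19).

Central: 6, West: 5, North: 8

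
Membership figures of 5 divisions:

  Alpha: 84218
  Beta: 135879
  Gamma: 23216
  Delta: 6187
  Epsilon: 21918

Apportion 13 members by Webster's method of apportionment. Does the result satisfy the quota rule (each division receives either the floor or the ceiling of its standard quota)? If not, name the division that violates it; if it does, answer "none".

Standard quotas: Alpha 4.034, Beta 6.508, Gamma 1.112, Delta 0.296, Epsilon 1.050.
Webster allocation: Alpha 4, Beta 7, Gamma 1, Delta 0, Epsilon 1.
Every allocation lies between the lower and upper quota.

none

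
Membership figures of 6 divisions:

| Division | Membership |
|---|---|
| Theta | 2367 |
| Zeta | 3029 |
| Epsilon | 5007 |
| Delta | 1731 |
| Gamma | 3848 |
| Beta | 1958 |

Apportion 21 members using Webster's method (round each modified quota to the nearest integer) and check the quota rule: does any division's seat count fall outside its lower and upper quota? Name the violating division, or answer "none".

none

Standard quotas: Theta 2.771, Zeta 3.546, Epsilon 5.861, Delta 2.026, Gamma 4.504, Beta 2.292.
Webster allocation: Theta 3, Zeta 4, Epsilon 6, Delta 2, Gamma 4, Beta 2.
Every allocation lies between the lower and upper quota.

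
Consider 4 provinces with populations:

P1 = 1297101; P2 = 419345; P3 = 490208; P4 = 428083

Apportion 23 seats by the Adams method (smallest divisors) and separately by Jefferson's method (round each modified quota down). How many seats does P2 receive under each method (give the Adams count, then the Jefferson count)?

Adams: P1 11, P2 4, P3 4, P4 4.
Jefferson: P1 12, P2 3, P3 4, P4 4.
P2 gets 4 under Adams and 3 under Jefferson.

4 and 3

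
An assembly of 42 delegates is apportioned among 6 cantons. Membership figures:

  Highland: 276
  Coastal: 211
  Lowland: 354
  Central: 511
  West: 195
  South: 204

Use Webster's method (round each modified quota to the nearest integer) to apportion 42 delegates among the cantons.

Highland=7, Coastal=5, Lowland=8, Central=12, West=5, South=5

Standard divisor 1751/42 ≈ 41.69; standard quotas: Highland 6.620, Coastal 5.061, Lowland 8.491, Central 12.257, West 4.677, South 4.893.
Rounding to the nearest integer gives Highland 7, Coastal 5, Lowland 8, Central 12, West 5, South 5 — total 42, matching the house size, so no adjustment is needed.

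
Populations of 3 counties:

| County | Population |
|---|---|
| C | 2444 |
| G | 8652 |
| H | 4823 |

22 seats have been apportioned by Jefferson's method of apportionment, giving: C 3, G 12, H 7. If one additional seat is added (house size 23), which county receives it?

Priority for the next seat is population ÷ (current seats + 1).
Priorities: C 611.000, G 665.538, H 602.875.
Highest priority: G.

G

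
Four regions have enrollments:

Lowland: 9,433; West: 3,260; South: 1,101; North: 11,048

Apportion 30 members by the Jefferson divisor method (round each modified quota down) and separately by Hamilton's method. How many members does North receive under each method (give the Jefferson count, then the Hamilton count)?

Jefferson: Lowland 11, West 4, South 1, North 14.
Hamilton: Lowland 12, West 4, South 1, North 13.
North gets 14 under Jefferson and 13 under Hamilton.

14 and 13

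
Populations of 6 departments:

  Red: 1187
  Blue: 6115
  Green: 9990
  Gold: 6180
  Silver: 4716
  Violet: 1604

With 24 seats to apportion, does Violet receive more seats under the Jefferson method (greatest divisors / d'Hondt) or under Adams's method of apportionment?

Adams

Jefferson: Red 1, Blue 5, Green 8, Gold 5, Silver 4, Violet 1.
Adams: Red 1, Blue 5, Green 7, Gold 5, Silver 4, Violet 2.
Violet gets 1 under Jefferson and 2 under Adams.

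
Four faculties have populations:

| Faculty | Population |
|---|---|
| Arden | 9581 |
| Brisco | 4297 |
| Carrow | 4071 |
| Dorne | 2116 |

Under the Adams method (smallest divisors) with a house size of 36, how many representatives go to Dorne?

Standard divisor 20065/36 ≈ 557.361; standard quotas: Arden 17.190, Brisco 7.710, Carrow 7.304, Dorne 3.796.
Rounding up gives 18, 8, 8, 4 = 38 seats, so the divisor must be adjusted.
With modified divisor 590: modified quotas Arden 16.239, Brisco 7.283, Carrow 6.900, Dorne 3.586.
Rounding up: Arden 17, Brisco 8, Carrow 7, Dorne 4 (total 36).
Dorne receives 4.

4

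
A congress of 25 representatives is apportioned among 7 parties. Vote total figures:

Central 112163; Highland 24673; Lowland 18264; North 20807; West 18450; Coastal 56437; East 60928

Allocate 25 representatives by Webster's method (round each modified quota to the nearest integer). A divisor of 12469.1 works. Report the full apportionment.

Central 9; Highland 2; Lowland 1; North 2; West 1; Coastal 5; East 5

With modified divisor 12469.1: modified quotas Central 8.995, Highland 1.979, Lowland 1.465, North 1.669, West 1.480, Coastal 4.526, East 4.886.
Rounding to the nearest integer: Central 9, Highland 2, Lowland 1, North 2, West 1, Coastal 5, East 5 (total 25).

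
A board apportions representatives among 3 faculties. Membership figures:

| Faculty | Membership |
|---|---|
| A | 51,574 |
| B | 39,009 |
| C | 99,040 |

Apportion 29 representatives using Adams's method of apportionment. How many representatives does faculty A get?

8

Standard divisor 189623/29 ≈ 6538.724; standard quotas: A 7.887, B 5.966, C 15.147.
Rounding up gives 8, 6, 16 = 30 seats, so the divisor must be adjusted.
With modified divisor 6800: modified quotas A 7.584, B 5.737, C 14.565.
Rounding up: A 8, B 6, C 15 (total 29).
A receives 8.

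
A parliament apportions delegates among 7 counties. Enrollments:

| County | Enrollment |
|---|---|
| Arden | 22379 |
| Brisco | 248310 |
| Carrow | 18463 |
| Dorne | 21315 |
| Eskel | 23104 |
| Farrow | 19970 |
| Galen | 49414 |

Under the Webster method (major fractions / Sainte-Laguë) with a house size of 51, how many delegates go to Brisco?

Standard divisor 402955/51 ≈ 7901.078; standard quotas: Arden 2.832, Brisco 31.427, Carrow 2.337, Dorne 2.698, Eskel 2.924, Farrow 2.528, Galen 6.254.
Rounding to the nearest integer gives Arden 3, Brisco 31, Carrow 2, Dorne 3, Eskel 3, Farrow 3, Galen 6 — total 51, matching the house size, so no adjustment is needed.
Brisco receives 31.

31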